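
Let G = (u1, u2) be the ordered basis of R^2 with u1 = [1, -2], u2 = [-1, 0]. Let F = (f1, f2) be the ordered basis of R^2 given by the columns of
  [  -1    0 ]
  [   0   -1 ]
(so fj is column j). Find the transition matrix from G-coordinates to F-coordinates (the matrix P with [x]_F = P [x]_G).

Column j of P is [uj]_F, since P maps G-coordinates to F-coordinates.
Expressing u1 in F: u1 = -f1 + 2f2, so column 1 of P is [-1, 2].
Doing the same for each uj gives P = [[-1, 1], [2, 0]].

[[-1, 1], [2, 0]]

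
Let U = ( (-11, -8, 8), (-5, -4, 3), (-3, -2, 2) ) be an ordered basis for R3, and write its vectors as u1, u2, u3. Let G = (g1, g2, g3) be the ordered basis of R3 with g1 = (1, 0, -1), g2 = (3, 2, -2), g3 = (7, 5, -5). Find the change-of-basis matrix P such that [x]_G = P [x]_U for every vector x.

[[0, 1, 0], [1, -2, -1], [-2, 0, 0]]

Take x = uj: its U-coordinates are the j-th standard unit vector, so P e_j — column j of P — equals [uj]_G.
u1 = 0·g1 + g2 - 2g3, giving column 1 = (0, 1, -2); repeating for each j gives P = [[0, 1, 0], [1, -2, -1], [-2, 0, 0]].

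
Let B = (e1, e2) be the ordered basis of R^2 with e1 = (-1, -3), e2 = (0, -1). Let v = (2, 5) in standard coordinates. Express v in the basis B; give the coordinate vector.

We seek scalars with c_1 e1 + c_2 e2 = v; equivalently solve M c = v where the columns of M are e1, e2.
System: -c_1 + 0c_2 = 2, -3c_1 - c_2 = 5; solving gives c_1 = -2, c_2 = 1.
Check: -2e1 + e2 = (2, 5).

(-2, 1)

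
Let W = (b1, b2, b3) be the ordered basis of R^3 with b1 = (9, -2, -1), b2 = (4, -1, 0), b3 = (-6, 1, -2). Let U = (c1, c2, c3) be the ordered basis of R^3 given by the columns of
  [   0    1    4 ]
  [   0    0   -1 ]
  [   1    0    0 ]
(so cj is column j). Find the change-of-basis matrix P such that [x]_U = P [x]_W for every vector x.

Take x = bj: its W-coordinates are the j-th standard unit vector, so P e_j — column j of P — equals [bj]_U.
b1 = -c1 + c2 + 2c3, giving column 1 = (-1, 1, 2); repeating for each j gives P = [[-1, 0, -2], [1, 0, -2], [2, 1, -1]].

[[-1, 0, -2], [1, 0, -2], [2, 1, -1]]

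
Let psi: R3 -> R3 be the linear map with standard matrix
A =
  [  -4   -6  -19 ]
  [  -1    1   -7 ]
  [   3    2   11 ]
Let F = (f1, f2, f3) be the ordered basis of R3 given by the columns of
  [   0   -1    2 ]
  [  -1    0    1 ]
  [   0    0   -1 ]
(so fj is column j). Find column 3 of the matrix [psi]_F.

Column 3 of [psi]_F is the F-coordinate vector of psi(f3).
In standard coordinates psi(f3) = A f3 = (5, 6, -3).
Converting to F: (5, 6, -3) = -3f1 + f2 + 3f3, so the coordinate vector is (-3, 1, 3).

(-3, 1, 3)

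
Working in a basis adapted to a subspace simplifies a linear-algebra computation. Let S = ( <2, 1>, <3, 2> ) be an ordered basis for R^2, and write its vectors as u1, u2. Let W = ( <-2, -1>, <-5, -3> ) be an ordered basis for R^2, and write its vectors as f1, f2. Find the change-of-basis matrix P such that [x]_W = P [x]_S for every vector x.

[[-1, 1], [0, -1]]

Column j of P is [uj]_W, since P maps S-coordinates to W-coordinates.
Expressing u1 in W: u1 = -f1 + 0·f2, so column 1 of P is <-1, 0>.
Doing the same for each uj gives P = [[-1, 1], [0, -1]].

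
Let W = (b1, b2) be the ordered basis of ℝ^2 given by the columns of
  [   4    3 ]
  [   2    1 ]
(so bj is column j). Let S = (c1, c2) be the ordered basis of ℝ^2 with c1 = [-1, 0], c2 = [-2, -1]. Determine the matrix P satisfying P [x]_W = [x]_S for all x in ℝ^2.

Take x = bj: its W-coordinates are the j-th standard unit vector, so P e_j — column j of P — equals [bj]_S.
b1 = 0·c1 - 2c2, giving column 1 = [0, -2]; repeating for each j gives P = [[0, -1], [-2, -1]].

[[0, -1], [-2, -1]]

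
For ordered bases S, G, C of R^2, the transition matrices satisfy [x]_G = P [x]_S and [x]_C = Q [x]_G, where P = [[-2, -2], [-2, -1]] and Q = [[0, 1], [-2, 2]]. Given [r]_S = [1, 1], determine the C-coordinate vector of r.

[-3, 2]

Composing the changes, [r]_C = Q P [r]_S.
Q P = [[-2, -1], [0, 2]]; applying this to [1, 1] gives [-3, 2].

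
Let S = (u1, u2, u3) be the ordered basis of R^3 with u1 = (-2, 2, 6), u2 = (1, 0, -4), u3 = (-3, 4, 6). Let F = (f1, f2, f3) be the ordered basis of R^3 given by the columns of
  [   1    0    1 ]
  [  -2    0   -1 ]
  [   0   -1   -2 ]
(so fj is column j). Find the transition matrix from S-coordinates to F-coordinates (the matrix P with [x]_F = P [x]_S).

Let M have columns uj and N have columns fj. Then for every x, N [x]_F = x = M [x]_S, so P = N^(-1) M.
Since det N = 1, N^(-1) has integer entries; multiplying gives P = [[0, -1, -1], [-2, 0, -2], [-2, 2, -2]].

[[0, -1, -1], [-2, 0, -2], [-2, 2, -2]]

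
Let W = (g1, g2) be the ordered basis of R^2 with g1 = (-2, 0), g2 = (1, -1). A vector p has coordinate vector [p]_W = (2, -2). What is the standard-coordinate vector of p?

p = M [p]_W, where M has columns g1, g2.
Carrying out the matrix-vector product, p = (-6, 2).

(-6, 2)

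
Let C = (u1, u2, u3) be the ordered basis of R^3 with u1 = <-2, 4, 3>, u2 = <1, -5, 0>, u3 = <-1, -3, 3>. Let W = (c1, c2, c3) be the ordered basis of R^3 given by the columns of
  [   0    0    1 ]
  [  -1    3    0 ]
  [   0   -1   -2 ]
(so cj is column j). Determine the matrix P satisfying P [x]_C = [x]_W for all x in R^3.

Take x = uj: its C-coordinates are the j-th standard unit vector, so P e_j — column j of P — equals [uj]_W.
u1 = -c1 + c2 - 2c3, giving column 1 = <-1, 1, -2>; repeating for each j gives P = [[-1, -1, 0], [1, -2, -1], [-2, 1, -1]].

[[-1, -1, 0], [1, -2, -1], [-2, 1, -1]]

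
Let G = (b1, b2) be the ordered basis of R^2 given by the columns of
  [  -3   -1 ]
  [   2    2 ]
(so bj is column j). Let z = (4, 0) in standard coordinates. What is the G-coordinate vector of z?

[z]_G is the unique c with M c = z, where M has columns b1, b2.
System: -3c_1 - c_2 = 4, 2c_1 + 2c_2 = 0; solving gives c_1 = -2, c_2 = 2.
Check: -2b1 + 2b2 = (4, 0).

(-2, 2)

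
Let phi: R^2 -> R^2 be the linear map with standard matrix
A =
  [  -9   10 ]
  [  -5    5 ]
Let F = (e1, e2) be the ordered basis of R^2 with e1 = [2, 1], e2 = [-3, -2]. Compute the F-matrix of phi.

[[-1, -1], [2, -3]]

With P the matrix whose columns are e1, e2, [phi]_F = P^(-1) A P.
Column by column: phi(e1) = A e1 = [-8, -5]; its F-coordinates [-1, 2] give column 1.
Continuing for each basis vector yields [phi]_F = [[-1, -1], [2, -3]].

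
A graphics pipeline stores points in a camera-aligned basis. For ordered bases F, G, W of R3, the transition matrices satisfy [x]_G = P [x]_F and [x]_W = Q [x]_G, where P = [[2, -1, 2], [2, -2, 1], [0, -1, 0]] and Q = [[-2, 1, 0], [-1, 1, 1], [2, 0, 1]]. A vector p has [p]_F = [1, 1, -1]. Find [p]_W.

Composing the changes, [p]_W = Q P [p]_F.
Q P = [[-2, 0, -3], [0, -2, -1], [4, -3, 4]]; applying this to [1, 1, -1] gives [1, -1, -3].

[1, -1, -3]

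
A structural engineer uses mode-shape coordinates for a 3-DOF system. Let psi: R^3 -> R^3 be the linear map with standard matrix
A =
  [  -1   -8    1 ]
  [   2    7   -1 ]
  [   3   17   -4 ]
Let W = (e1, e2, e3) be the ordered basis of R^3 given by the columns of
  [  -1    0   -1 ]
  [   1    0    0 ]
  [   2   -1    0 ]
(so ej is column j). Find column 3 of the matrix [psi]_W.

Column 3 of [psi]_W is the W-coordinate vector of psi(e3).
In standard coordinates psi(e3) = A e3 = (1, -2, -3).
Converting to W: (1, -2, -3) = -2e1 - e2 + e3, so the coordinate vector is (-2, -1, 1).

(-2, -1, 1)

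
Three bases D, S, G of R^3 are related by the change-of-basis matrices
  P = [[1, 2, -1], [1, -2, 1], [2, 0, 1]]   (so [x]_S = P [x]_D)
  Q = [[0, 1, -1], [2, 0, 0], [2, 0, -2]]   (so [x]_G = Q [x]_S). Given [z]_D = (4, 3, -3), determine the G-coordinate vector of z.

Apply P to get S-coordinates (13, -5, 5), then Q to get G-coordinates.
The result is [z]_G = (-10, 26, 16).

(-10, 26, 16)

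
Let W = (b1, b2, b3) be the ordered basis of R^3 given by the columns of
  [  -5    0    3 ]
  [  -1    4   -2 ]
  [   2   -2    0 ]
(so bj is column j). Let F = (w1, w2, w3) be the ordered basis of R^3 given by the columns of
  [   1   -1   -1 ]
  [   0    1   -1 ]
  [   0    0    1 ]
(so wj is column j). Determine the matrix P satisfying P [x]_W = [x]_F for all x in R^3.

Take x = bj: its W-coordinates are the j-th standard unit vector, so P e_j — column j of P — equals [bj]_F.
b1 = -2w1 + w2 + 2w3, giving column 1 = (-2, 1, 2); repeating for each j gives P = [[-2, 0, 1], [1, 2, -2], [2, -2, 0]].

[[-2, 0, 1], [1, 2, -2], [2, -2, 0]]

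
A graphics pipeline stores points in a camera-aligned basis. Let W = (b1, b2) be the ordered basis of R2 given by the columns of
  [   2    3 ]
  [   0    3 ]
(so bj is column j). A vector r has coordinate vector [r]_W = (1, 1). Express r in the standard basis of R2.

(5, 3)

r = M [r]_W, where M has columns b1, b2.
Carrying out the matrix-vector product, r = (5, 3).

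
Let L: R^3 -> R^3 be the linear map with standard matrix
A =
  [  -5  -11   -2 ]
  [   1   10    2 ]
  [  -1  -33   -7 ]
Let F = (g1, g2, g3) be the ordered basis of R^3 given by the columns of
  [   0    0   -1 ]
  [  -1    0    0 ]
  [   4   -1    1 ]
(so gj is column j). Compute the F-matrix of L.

With P the matrix whose columns are g1, ..., g3, [L]_F = P^(-1) A P.
Column by column: L(g1) = A g1 = (3, -2, 5); its F-coordinates (2, 0, -3) give column 1.
Continuing for each basis vector yields [L]_F = [[2, 2, -1], [0, -1, -1], [-3, -2, -3]].

[[2, 2, -1], [0, -1, -1], [-3, -2, -3]]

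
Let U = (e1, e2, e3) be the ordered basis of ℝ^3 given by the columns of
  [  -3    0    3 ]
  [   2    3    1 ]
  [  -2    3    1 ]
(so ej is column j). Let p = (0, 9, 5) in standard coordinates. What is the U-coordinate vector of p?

(1, 2, 1)

Write p = c_1 e1 + ... + c_3 e3 and solve for the c_i.
Gaussian elimination on [M | p] yields c = (1, 2, 1).
Check: e1 + 2e2 + e3 = (0, 9, 5).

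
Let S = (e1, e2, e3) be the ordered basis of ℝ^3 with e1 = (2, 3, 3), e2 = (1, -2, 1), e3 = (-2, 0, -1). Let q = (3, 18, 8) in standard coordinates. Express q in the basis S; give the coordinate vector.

(4, -3, 1)

[q]_S is the unique c with M c = q, where M has columns e1, ..., e3.
Row-reducing the augmented matrix [M | q] gives c = (4, -3, 1).
Check: 4e1 - 3e2 + e3 = (3, 18, 8).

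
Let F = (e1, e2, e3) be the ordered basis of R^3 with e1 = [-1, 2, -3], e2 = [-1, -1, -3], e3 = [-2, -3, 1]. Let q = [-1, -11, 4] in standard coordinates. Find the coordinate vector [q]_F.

Write q = c_1 e1 + ... + c_3 e3 and solve for the c_i.
Solving this 3x3 system gives c = (-3, 2, 1).
Check: -3e1 + 2e2 + e3 = [-1, -11, 4].

[-3, 2, 1]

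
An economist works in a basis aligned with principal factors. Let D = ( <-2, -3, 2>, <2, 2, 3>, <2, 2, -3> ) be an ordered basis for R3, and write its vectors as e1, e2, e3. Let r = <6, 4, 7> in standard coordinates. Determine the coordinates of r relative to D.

We seek scalars with c_1 e1 + ... + c_3 e3 = r; equivalently solve M c = r where the columns of M are e1, ..., e3.
Gaussian elimination on [M | r] yields c = (2, 3, 2).
Check: 2e1 + 3e2 + 2e3 = <6, 4, 7>.

<2, 3, 2>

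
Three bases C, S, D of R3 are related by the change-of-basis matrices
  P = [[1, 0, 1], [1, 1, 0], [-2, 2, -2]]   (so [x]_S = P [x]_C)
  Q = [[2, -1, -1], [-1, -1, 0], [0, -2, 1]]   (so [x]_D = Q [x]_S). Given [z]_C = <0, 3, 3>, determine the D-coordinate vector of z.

Composing the changes, [z]_D = Q P [z]_C.
Q P = [[3, -3, 4], [-2, -1, -1], [-4, 0, -2]]; applying this to <0, 3, 3> gives <3, -6, -6>.

<3, -6, -6>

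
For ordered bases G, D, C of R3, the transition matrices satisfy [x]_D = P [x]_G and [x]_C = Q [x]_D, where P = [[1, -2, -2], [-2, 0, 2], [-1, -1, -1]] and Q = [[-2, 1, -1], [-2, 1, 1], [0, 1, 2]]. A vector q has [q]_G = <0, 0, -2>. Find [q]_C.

Composing the changes, [q]_C = Q P [q]_G.
Q P = [[-3, 5, 7], [-5, 3, 5], [-4, -2, 0]]; applying this to <0, 0, -2> gives <-14, -10, 0>.

<-14, -10, 0>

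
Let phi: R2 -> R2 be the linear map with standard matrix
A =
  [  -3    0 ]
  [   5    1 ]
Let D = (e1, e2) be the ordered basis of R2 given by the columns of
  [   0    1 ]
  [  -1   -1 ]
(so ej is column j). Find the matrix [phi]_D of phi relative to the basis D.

[[1, -1], [0, -3]]

The j-th column of [phi]_D is [phi(ej)]_D.
phi(e1) = A e1 = (0, -1) = e1 + 0·e2, so column 1 is (1, 0).
Repeating for e2 and assembling the columns gives [[1, -1], [0, -3]].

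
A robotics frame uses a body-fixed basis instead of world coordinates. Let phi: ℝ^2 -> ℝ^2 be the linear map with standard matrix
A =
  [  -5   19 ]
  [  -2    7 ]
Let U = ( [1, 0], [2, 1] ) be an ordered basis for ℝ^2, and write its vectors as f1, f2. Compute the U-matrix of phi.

[[-1, 3], [-2, 3]]

Let P have columns f1, f2. Then [phi]_U = P^(-1) A P.
Here det P = 1, so P^(-1) is integer; computing A P first and then P^(-1)(A P) gives [[-1, 3], [-2, 3]].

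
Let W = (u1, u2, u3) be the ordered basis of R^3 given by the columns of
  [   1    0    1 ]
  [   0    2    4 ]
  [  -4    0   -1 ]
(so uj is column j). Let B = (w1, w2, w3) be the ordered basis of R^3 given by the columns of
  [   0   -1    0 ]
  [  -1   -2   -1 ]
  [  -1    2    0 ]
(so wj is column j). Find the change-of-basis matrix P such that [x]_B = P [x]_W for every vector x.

Column j of P is [uj]_B, since P maps W-coordinates to B-coordinates.
Expressing u1 in B: u1 = 2w1 - w2 + 0·w3, so column 1 of P is (2, -1, 0).
Doing the same for each uj gives P = [[2, 0, -1], [-1, 0, -1], [0, -2, -1]].

[[2, 0, -1], [-1, 0, -1], [0, -2, -1]]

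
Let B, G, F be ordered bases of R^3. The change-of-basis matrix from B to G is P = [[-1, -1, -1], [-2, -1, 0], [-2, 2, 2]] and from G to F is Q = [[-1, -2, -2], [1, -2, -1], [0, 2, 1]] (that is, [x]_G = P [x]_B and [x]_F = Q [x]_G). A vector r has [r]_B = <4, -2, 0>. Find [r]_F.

<38, 22, -24>

First [r]_G = P [r]_B = <-2, -6, -12>.
Then [r]_F = Q [r]_G = <38, 22, -24>.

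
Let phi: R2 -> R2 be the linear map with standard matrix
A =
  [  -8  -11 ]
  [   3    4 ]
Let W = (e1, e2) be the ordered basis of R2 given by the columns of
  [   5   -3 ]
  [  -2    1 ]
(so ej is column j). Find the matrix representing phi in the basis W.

The j-th column of [phi]_W is [phi(ej)]_W.
phi(e1) = A e1 = <-18, 7> = -3e1 + e2, so column 1 is <-3, 1>.
Repeating for e2 and assembling the columns gives [[-3, 2], [1, -1]].

[[-3, 2], [1, -1]]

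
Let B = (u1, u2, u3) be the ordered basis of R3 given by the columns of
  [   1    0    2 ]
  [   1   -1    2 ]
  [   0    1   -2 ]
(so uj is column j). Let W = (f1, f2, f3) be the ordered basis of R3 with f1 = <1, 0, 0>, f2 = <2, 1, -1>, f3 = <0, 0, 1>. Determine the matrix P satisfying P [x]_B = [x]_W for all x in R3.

Let M have columns uj and N have columns fj. Then for every x, N [x]_W = x = M [x]_B, so P = N^(-1) M.
Since det N = 1, N^(-1) has integer entries; multiplying gives P = [[-1, 2, -2], [1, -1, 2], [1, 0, 0]].

[[-1, 2, -2], [1, -1, 2], [1, 0, 0]]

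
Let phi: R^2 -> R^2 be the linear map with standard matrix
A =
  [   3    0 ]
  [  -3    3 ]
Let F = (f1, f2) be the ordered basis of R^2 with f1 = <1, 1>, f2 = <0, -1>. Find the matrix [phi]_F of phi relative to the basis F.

[[3, 0], [3, 3]]

The j-th column of [phi]_F is [phi(fj)]_F.
phi(f1) = A f1 = <3, 0> = 3f1 + 3f2, so column 1 is <3, 3>.
Repeating for f2 and assembling the columns gives [[3, 0], [3, 3]].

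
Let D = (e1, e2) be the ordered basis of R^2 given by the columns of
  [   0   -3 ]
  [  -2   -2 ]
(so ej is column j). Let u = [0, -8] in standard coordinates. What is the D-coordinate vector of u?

Write u = c_1 e1 + c_2 e2 and solve for the c_i.
System: 0c_1 - 3c_2 = 0, -2c_1 - 2c_2 = -8; solving gives c_1 = 4, c_2 = 0.
Check: 4e1 + 0·e2 = [0, -8].

[4, 0]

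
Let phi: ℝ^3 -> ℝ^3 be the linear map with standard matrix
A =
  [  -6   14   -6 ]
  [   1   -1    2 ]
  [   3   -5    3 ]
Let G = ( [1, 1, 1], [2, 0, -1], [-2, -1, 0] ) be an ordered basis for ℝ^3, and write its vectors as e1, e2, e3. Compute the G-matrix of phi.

Let P have columns e1, ..., e3. Then [phi]_G = P^(-1) A P.
Here det P = -1, so P^(-1) is integer; computing A P first and then P^(-1)(A P) gives [[0, 0, -2], [-1, -3, -1], [-2, 0, -1]].

[[0, 0, -2], [-1, -3, -1], [-2, 0, -1]]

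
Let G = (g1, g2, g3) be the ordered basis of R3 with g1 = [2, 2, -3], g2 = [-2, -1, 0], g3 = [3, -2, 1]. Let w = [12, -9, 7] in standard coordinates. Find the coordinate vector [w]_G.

Write w = c_1 g1 + ... + c_3 g3 and solve for the c_i.
Gaussian elimination on [M | w] yields c = (-1, -1, 4).
Check: -g1 - g2 + 4g3 = [12, -9, 7].

[-1, -1, 4]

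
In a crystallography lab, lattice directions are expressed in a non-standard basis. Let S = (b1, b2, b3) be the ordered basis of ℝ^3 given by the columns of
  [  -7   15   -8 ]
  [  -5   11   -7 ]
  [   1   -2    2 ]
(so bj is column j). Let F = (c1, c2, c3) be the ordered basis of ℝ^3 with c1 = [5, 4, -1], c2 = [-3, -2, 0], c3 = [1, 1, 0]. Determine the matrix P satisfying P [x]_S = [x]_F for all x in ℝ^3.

Column j of P is [bj]_F, since P maps S-coordinates to F-coordinates.
Expressing b1 in F: b1 = -c1 + c2 + c3, so column 1 of P is [-1, 1, 1].
Doing the same for each bj gives P = [[-1, 2, -2], [1, -2, -1], [1, -1, -1]].

[[-1, 2, -2], [1, -2, -1], [1, -1, -1]]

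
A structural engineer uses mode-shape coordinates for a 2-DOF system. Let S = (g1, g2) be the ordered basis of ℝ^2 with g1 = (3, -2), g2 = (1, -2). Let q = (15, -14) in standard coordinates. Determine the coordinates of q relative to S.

Write q = c_1 g1 + c_2 g2 and solve for the c_i.
System: 3c_1 + c_2 = 15, -2c_1 - 2c_2 = -14; solving gives c_1 = 4, c_2 = 3.
Check: 4g1 + 3g2 = (15, -14).

(4, 3)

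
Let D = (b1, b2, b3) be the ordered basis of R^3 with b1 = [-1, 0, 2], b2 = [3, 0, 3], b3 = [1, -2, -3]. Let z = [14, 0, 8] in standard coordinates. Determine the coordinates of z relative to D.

[-2, 4, 0]

[z]_D is the unique c with M c = z, where M has columns b1, ..., b3.
Solving this 3x3 system gives c = (-2, 4, 0).
Check: -2b1 + 4b2 + 0·b3 = [14, 0, 8].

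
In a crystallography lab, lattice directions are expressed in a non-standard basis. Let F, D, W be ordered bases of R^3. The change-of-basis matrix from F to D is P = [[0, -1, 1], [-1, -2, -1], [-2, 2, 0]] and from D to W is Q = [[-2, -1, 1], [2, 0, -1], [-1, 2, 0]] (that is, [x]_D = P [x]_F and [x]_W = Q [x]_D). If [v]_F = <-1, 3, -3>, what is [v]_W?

<22, -20, 2>

Apply P to get D-coordinates <-6, -2, 8>, then Q to get W-coordinates.
The result is [v]_W = <22, -20, 2>.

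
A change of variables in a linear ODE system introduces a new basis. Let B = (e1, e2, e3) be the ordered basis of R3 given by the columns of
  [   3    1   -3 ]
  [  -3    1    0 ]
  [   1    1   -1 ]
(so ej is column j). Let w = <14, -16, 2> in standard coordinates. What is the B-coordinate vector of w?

<4, -4, -2>

Write w = c_1 e1 + ... + c_3 e3 and solve for the c_i.
Row-reducing the augmented matrix [M | w] gives c = (4, -4, -2).
Check: 4e1 - 4e2 - 2e3 = <14, -16, 2>.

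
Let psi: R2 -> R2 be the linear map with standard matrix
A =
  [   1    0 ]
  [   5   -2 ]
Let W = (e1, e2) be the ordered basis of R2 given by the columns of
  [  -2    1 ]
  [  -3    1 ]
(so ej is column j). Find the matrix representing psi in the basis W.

[[2, -2], [2, -3]]

The j-th column of [psi]_W is [psi(ej)]_W.
psi(e1) = A e1 = (-2, -4) = 2e1 + 2e2, so column 1 is (2, 2).
Repeating for e2 and assembling the columns gives [[2, -2], [2, -3]].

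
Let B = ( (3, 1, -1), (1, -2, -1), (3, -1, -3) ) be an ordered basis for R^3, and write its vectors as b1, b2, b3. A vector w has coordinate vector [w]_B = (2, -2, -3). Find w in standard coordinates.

The coordinates say w = 2b1 - 2b2 - 3b3; adding the scaled basis vectors gives (-5, 9, 9).

(-5, 9, 9)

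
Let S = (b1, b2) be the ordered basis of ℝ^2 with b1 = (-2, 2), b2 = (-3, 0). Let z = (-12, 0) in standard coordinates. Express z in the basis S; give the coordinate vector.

(0, 4)

We seek scalars with c_1 b1 + c_2 b2 = z; equivalently solve M c = z where the columns of M are b1, b2.
System: -2c_1 - 3c_2 = -12, 2c_1 + 0c_2 = 0; solving gives c_1 = 0, c_2 = 4.
Check: 0·b1 + 4b2 = (-12, 0).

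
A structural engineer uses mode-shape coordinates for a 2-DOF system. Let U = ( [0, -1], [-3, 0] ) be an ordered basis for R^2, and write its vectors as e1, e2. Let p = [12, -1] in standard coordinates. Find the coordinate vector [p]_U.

[p]_U is the unique c with M c = p, where M has columns e1, e2.
System: 0c_1 - 3c_2 = 12, -c_1 + 0c_2 = -1; solving gives c_1 = 1, c_2 = -4.
Check: e1 - 4e2 = [12, -1].

[1, -4]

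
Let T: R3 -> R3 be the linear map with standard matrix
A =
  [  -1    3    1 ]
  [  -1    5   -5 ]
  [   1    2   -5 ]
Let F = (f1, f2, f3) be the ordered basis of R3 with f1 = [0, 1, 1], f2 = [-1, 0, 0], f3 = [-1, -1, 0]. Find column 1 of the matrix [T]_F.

Compute T(f1) = A f1 = [4, 0, -3] in standard coordinates.
Then write this in F-coordinates: solve for y in y_1 f1 + ... + y_3 f3 = [4, 0, -3].
This gives y = [-3, -1, -3], which is column 1 of [T]_F.

[-3, -1, -3]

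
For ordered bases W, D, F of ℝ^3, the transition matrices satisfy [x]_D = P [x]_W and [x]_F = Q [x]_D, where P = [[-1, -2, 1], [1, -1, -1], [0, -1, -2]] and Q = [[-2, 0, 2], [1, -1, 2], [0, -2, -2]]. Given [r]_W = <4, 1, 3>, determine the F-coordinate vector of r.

Composing the changes, [r]_F = Q P [r]_W.
Q P = [[2, 2, -6], [-2, -3, -2], [-2, 4, 6]]; applying this to <4, 1, 3> gives <-8, -17, 14>.

<-8, -17, 14>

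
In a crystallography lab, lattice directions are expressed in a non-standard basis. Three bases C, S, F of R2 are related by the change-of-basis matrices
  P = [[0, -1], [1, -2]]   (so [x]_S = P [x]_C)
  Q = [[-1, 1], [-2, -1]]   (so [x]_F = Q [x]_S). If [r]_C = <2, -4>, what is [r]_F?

Apply P to get S-coordinates <4, 10>, then Q to get F-coordinates.
The result is [r]_F = <6, -18>.

<6, -18>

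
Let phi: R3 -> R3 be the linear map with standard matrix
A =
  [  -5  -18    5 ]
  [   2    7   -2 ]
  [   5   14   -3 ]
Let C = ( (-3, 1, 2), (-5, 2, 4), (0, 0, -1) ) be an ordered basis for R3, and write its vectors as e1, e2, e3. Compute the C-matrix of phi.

[[1, 2, 0], [-2, -3, 1], [1, 1, 1]]

Let P have columns e1, ..., e3. Then [phi]_C = P^(-1) A P.
Here det P = 1, so P^(-1) is integer; computing A P first and then P^(-1)(A P) gives [[1, 2, 0], [-2, -3, 1], [1, 1, 1]].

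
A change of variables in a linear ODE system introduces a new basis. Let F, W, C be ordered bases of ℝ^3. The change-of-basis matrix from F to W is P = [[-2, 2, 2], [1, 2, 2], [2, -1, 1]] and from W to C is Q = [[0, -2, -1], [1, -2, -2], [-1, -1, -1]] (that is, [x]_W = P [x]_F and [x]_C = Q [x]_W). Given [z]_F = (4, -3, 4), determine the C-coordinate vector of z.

(-27, -48, -15)

Composing the changes, [z]_C = Q P [z]_F.
Q P = [[-4, -3, -5], [-8, 0, -4], [-1, -3, -5]]; applying this to (4, -3, 4) gives (-27, -48, -15).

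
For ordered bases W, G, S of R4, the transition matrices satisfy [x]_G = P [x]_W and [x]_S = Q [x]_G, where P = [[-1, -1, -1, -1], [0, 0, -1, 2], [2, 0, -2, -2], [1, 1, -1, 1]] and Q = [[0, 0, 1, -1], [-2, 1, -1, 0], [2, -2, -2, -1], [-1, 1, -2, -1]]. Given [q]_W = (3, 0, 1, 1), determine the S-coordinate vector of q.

(-1, 9, -19, -1)

Composing the changes, [q]_S = Q P [q]_W.
Q P = [[1, -1, -1, -3], [0, 2, 3, 6], [-7, -3, 5, -3], [-4, 0, 5, 6]]; applying this to (3, 0, 1, 1) gives (-1, 9, -19, -1).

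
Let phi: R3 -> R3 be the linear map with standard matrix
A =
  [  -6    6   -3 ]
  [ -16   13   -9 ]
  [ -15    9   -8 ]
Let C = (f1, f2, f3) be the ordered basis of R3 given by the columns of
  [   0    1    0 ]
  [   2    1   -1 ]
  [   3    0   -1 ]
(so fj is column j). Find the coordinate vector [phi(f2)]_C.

Compute phi(f2) = A f2 = <0, -3, -6> in standard coordinates.
Then write this in C-coordinates: solve for y in y_1 f1 + ... + y_3 f3 = <0, -3, -6>.
This gives y = <-3, 0, -3>, which is column 2 of [phi]_C.

<-3, 0, -3>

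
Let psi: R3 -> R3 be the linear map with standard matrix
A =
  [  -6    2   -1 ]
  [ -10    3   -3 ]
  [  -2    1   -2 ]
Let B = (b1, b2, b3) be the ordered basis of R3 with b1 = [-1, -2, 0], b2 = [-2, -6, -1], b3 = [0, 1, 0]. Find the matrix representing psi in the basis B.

[[-2, -1, 0], [0, 0, -1], [0, 3, -3]]

With P the matrix whose columns are b1, ..., b3, [psi]_B = P^(-1) A P.
Column by column: psi(b1) = A b1 = [2, 4, 0]; its B-coordinates [-2, 0, 0] give column 1.
Continuing for each basis vector yields [psi]_B = [[-2, -1, 0], [0, 0, -1], [0, 3, -3]].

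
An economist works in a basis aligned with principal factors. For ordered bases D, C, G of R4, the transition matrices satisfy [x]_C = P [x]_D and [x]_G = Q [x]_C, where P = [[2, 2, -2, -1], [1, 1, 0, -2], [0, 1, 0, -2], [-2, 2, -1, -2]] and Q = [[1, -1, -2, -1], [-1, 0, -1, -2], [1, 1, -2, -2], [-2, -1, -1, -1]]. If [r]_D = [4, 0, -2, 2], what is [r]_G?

First [r]_C = P [r]_D = [10, 0, -4, -10].
Then [r]_G = Q [r]_C = [28, 14, 38, -6].

[28, 14, 38, -6]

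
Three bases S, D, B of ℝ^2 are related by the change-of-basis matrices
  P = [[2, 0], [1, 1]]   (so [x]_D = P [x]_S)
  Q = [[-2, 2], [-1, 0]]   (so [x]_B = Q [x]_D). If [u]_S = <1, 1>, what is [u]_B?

<0, -2>

First [u]_D = P [u]_S = <2, 2>.
Then [u]_B = Q [u]_D = <0, -2>.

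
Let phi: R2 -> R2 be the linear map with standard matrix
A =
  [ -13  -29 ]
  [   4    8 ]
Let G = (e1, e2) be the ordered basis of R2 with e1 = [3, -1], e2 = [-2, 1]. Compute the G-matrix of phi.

With P the matrix whose columns are e1, e2, [phi]_G = P^(-1) A P.
Column by column: phi(e1) = A e1 = [-10, 4]; its G-coordinates [-2, 2] give column 1.
Continuing for each basis vector yields [phi]_G = [[-2, -3], [2, -3]].

[[-2, -3], [2, -3]]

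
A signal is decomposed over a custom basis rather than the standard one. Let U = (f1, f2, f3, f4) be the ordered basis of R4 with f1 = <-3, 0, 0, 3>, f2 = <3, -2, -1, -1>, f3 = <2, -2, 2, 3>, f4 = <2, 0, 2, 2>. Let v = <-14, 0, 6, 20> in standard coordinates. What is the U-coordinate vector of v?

<4, -2, 2, 0>

We seek scalars with c_1 f1 + ... + c_4 f4 = v; equivalently solve M c = v where the columns of M are f1, ..., f4.
Row-reducing the augmented matrix [M | v] gives c = (4, -2, 2, 0).
Check: 4f1 - 2f2 + 2f3 + 0·f4 = <-14, 0, 6, 20>.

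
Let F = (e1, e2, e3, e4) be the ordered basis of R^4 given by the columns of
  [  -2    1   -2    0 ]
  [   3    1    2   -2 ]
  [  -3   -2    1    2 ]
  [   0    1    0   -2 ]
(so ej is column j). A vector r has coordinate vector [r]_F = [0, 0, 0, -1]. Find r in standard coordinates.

[0, 2, -2, 2]

The coordinates say r = 0·e1 + 0·e2 + 0·e3 - e4; adding the scaled basis vectors gives [0, 2, -2, 2].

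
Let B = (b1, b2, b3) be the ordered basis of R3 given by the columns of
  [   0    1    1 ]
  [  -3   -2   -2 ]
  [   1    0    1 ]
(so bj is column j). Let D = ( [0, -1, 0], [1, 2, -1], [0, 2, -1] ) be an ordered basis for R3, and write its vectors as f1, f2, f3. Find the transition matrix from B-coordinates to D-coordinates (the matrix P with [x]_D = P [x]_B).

[[1, 2, 0], [0, 1, 1], [-1, -1, -2]]

Let M have columns bj and N have columns fj. Then for every x, N [x]_D = x = M [x]_B, so P = N^(-1) M.
Since det N = -1, N^(-1) has integer entries; multiplying gives P = [[1, 2, 0], [0, 1, 1], [-1, -1, -2]].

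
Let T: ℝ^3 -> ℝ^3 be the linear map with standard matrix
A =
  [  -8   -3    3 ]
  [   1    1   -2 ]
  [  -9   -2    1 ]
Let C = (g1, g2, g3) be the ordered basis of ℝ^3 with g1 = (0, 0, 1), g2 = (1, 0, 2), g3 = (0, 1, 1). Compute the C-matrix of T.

[[-3, 0, 0], [3, -2, 0], [-2, -3, -1]]

Let P have columns g1, ..., g3. Then [T]_C = P^(-1) A P.
Here det P = 1, so P^(-1) is integer; computing A P first and then P^(-1)(A P) gives [[-3, 0, 0], [3, -2, 0], [-2, -3, -1]].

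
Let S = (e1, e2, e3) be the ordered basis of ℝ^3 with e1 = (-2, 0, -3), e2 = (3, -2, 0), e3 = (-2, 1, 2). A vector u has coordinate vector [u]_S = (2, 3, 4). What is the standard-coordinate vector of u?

The coordinates say u = 2e1 + 3e2 + 4e3; adding the scaled basis vectors gives (-3, -2, 2).

(-3, -2, 2)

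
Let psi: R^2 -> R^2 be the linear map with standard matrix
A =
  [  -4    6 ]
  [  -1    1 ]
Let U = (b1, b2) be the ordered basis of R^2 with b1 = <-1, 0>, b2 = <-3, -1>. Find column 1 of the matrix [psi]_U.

Compute psi(b1) = A b1 = <4, 1> in standard coordinates.
Then write this in U-coordinates: solve for y in y_1 b1 + y_2 b2 = <4, 1>.
This gives y = <-1, -1>, which is column 1 of [psi]_U.

<-1, -1>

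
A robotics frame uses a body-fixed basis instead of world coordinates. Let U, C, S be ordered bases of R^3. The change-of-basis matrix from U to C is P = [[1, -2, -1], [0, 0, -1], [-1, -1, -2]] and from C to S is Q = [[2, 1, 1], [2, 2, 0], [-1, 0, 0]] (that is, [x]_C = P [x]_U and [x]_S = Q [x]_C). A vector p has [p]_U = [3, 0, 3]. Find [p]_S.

First [p]_C = P [p]_U = [0, -3, -9].
Then [p]_S = Q [p]_C = [-12, -6, 0].

[-12, -6, 0]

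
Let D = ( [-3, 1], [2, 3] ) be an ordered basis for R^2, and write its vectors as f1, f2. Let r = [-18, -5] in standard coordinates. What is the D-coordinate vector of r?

[r]_D is the unique c with M c = r, where M has columns f1, f2.
System: -3c_1 + 2c_2 = -18, c_1 + 3c_2 = -5; solving gives c_1 = 4, c_2 = -3.
Check: 4f1 - 3f2 = [-18, -5].

[4, -3]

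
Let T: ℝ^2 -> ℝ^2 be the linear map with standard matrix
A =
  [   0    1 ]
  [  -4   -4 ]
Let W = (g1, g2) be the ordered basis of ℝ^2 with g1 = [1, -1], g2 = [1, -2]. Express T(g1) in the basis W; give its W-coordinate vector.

Compute T(g1) = A g1 = [-1, 0] in standard coordinates.
Then write this in W-coordinates: solve for y in y_1 g1 + y_2 g2 = [-1, 0].
This gives y = [-2, 1], which is column 1 of [T]_W.

[-2, 1]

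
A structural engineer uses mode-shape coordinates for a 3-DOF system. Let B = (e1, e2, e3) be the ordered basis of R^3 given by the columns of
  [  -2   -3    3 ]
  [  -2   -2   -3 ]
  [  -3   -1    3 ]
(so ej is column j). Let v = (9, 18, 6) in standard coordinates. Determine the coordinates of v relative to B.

(-3, -3, -2)

We seek scalars with c_1 e1 + ... + c_3 e3 = v; equivalently solve M c = v where the columns of M are e1, ..., e3.
Row-reducing the augmented matrix [M | v] gives c = (-3, -3, -2).
Check: -3e1 - 3e2 - 2e3 = (9, 18, 6).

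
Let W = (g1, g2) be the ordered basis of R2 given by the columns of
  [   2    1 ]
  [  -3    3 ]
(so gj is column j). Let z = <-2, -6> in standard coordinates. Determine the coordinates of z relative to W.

<0, -2>

[z]_W is the unique c with M c = z, where M has columns g1, g2.
System: 2c_1 + c_2 = -2, -3c_1 + 3c_2 = -6; solving gives c_1 = 0, c_2 = -2.
Check: 0·g1 - 2g2 = <-2, -6>.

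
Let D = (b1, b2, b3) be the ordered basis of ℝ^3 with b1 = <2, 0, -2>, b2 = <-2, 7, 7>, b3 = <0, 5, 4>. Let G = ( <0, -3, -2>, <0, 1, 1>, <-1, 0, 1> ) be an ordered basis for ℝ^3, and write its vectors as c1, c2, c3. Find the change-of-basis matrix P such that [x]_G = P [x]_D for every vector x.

Take x = bj: its D-coordinates are the j-th standard unit vector, so P e_j — column j of P — equals [bj]_G.
b1 = 0·c1 + 0·c2 - 2c3, giving column 1 = <0, 0, -2>; repeating for each j gives P = [[0, -2, -1], [0, 1, 2], [-2, 2, 0]].

[[0, -2, -1], [0, 1, 2], [-2, 2, 0]]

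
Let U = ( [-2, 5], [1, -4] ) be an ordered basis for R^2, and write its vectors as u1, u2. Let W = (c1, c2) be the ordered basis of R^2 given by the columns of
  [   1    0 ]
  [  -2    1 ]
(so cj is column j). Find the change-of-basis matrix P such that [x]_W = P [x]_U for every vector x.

[[-2, 1], [1, -2]]

Column j of P is [uj]_W, since P maps U-coordinates to W-coordinates.
Expressing u1 in W: u1 = -2c1 + c2, so column 1 of P is [-2, 1].
Doing the same for each uj gives P = [[-2, 1], [1, -2]].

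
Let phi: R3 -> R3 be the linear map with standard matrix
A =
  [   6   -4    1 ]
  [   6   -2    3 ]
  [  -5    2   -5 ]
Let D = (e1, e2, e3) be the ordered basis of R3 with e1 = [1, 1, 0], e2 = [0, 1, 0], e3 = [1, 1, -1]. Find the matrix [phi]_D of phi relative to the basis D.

[[-1, -2, 3], [2, 2, 0], [3, -2, -2]]

The j-th column of [phi]_D is [phi(ej)]_D.
phi(e1) = A e1 = [2, 4, -3] = -e1 + 2e2 + 3e3, so column 1 is [-1, 2, 3].
Repeating for e2, e3 and assembling the columns gives [[-1, -2, 3], [2, 2, 0], [3, -2, -2]].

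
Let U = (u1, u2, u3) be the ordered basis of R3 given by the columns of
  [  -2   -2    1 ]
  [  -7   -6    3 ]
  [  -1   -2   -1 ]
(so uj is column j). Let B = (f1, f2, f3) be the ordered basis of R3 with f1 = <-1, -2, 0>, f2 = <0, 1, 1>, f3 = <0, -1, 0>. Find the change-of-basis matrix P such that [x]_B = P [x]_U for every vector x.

[[2, 2, -1], [-1, -2, -1], [2, 0, -2]]

Column j of P is [uj]_B, since P maps U-coordinates to B-coordinates.
Expressing u1 in B: u1 = 2f1 - f2 + 2f3, so column 1 of P is <2, -1, 2>.
Doing the same for each uj gives P = [[2, 2, -1], [-1, -2, -1], [2, 0, -2]].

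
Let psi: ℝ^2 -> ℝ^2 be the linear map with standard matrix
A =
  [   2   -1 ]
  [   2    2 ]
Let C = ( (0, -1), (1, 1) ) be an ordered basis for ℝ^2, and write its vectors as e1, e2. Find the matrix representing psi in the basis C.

[[3, -3], [1, 1]]

Let P have columns e1, e2. Then [psi]_C = P^(-1) A P.
Here det P = 1, so P^(-1) is integer; computing A P first and then P^(-1)(A P) gives [[3, -3], [1, 1]].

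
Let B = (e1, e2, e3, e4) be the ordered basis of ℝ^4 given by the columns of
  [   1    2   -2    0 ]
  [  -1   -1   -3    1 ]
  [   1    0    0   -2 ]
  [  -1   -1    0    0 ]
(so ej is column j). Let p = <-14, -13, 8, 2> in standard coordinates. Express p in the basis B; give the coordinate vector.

<2, -4, 4, -3>

We seek scalars with c_1 e1 + ... + c_4 e4 = p; equivalently solve M c = p where the columns of M are e1, ..., e4.
Solving this 4x4 system gives c = (2, -4, 4, -3).
Check: 2e1 - 4e2 + 4e3 - 3e4 = <-14, -13, 8, 2>.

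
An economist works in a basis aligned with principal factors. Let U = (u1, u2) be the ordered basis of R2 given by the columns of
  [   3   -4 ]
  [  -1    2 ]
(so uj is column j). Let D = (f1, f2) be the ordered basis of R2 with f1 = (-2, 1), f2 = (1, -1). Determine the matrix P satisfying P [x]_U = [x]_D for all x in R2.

[[-2, 2], [-1, 0]]

Let M have columns uj and N have columns fj. Then for every x, N [x]_D = x = M [x]_U, so P = N^(-1) M.
Since det N = 1, N^(-1) has integer entries; multiplying gives P = [[-2, 2], [-1, 0]].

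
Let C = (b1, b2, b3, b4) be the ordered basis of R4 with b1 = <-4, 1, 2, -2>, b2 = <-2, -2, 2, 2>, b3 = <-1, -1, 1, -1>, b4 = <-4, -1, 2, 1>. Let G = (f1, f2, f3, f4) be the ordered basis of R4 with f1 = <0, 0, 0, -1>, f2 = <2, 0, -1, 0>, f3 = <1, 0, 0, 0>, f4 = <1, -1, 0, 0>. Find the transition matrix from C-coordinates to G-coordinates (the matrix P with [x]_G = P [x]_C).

Column j of P is [bj]_G, since P maps C-coordinates to G-coordinates.
Expressing b1 in G: b1 = 2f1 - 2f2 + f3 - f4, so column 1 of P is <2, -2, 1, -1>.
Doing the same for each bj gives P = [[2, -2, 1, -1], [-2, -2, -1, -2], [1, 0, 0, -1], [-1, 2, 1, 1]].

[[2, -2, 1, -1], [-2, -2, -1, -2], [1, 0, 0, -1], [-1, 2, 1, 1]]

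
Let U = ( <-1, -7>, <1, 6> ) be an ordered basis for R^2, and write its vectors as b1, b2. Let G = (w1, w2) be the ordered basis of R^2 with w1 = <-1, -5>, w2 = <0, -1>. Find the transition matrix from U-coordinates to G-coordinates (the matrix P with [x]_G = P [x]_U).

[[1, -1], [2, -1]]

Take x = bj: its U-coordinates are the j-th standard unit vector, so P e_j — column j of P — equals [bj]_G.
b1 = w1 + 2w2, giving column 1 = <1, 2>; repeating for each j gives P = [[1, -1], [2, -1]].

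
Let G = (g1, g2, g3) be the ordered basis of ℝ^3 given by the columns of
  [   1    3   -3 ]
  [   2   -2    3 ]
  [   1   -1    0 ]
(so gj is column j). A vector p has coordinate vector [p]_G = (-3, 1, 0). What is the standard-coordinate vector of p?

(0, -8, -4)

p = M [p]_G, where M has columns g1, ..., g3.
Carrying out the matrix-vector product, p = (0, -8, -4).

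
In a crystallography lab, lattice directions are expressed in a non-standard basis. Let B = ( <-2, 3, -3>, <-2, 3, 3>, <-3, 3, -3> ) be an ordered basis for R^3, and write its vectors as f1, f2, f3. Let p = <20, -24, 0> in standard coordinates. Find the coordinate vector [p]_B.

Write p = c_1 f1 + ... + c_3 f3 and solve for the c_i.
Solving this 3x3 system gives c = (0, -4, -4).
Check: 0·f1 - 4f2 - 4f3 = <20, -24, 0>.

<0, -4, -4>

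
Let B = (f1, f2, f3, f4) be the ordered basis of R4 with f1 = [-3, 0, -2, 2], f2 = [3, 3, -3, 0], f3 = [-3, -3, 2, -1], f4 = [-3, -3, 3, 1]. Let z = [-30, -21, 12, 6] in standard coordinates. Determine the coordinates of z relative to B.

[3, -1, 3, 3]

Write z = c_1 f1 + ... + c_4 f4 and solve for the c_i.
Solving this 4x4 system gives c = (3, -1, 3, 3).
Check: 3f1 - f2 + 3f3 + 3f4 = [-30, -21, 12, 6].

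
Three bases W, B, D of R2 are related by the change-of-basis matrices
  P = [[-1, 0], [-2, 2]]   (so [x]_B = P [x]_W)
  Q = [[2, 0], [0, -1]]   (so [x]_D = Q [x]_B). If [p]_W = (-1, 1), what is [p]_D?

Composing the changes, [p]_D = Q P [p]_W.
Q P = [[-2, 0], [2, -2]]; applying this to (-1, 1) gives (2, -4).

(2, -4)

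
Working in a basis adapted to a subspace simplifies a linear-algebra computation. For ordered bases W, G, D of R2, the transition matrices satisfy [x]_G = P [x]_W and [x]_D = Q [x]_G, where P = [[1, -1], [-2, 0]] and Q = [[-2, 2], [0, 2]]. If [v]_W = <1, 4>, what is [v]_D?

First [v]_G = P [v]_W = <-3, -2>.
Then [v]_D = Q [v]_G = <2, -4>.

<2, -4>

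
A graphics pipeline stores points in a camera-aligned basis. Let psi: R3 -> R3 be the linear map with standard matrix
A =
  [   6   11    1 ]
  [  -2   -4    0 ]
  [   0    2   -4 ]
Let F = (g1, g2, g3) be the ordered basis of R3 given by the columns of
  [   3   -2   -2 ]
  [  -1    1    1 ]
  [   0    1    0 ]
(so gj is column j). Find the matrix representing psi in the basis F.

Let P have columns g1, ..., g3. Then [psi]_F = P^(-1) A P.
Here det P = -1, so P^(-1) is integer; computing A P first and then P^(-1)(A P) gives [[3, 0, -1], [-2, -2, 2], [3, 2, -3]].

[[3, 0, -1], [-2, -2, 2], [3, 2, -3]]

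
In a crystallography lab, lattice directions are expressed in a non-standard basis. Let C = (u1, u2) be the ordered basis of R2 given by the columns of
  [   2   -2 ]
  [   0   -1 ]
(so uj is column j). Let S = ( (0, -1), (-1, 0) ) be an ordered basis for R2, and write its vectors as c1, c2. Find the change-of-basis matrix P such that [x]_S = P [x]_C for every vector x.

Column j of P is [uj]_S, since P maps C-coordinates to S-coordinates.
Expressing u1 in S: u1 = 0·c1 - 2c2, so column 1 of P is (0, -2).
Doing the same for each uj gives P = [[0, 1], [-2, 2]].

[[0, 1], [-2, 2]]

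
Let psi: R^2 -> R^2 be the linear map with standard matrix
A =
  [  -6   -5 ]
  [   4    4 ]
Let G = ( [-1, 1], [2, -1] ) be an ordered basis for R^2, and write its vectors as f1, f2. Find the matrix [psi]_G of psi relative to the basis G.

With P the matrix whose columns are f1, f2, [psi]_G = P^(-1) A P.
Column by column: psi(f1) = A f1 = [1, 0]; its G-coordinates [1, 1] give column 1.
Continuing for each basis vector yields [psi]_G = [[1, 1], [1, -3]].

[[1, 1], [1, -3]]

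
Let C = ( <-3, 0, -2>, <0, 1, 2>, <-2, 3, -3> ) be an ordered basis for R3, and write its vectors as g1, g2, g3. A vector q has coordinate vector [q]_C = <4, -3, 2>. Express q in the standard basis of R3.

<-16, 3, -20>

By definition q = 4g1 - 3g2 + 2g3.
Summing componentwise gives <-16, 3, -20>.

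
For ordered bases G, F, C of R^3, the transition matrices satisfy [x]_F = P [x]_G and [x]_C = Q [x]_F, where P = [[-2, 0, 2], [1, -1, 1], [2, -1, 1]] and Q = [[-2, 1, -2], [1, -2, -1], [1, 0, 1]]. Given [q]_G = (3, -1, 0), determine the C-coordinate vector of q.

First [q]_F = P [q]_G = (-6, 4, 7).
Then [q]_C = Q [q]_F = (2, -21, 1).

(2, -21, 1)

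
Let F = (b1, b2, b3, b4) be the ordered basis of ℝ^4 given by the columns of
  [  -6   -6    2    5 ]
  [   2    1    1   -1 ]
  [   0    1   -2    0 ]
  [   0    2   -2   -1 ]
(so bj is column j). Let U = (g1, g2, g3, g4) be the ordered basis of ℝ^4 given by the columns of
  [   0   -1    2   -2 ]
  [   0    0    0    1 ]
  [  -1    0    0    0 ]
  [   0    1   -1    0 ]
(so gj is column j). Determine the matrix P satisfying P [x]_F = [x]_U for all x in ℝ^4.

Take x = bj: its F-coordinates are the j-th standard unit vector, so P e_j — column j of P — equals [bj]_U.
b1 = 0·g1 - 2g2 - 2g3 + 2g4, giving column 1 = (0, -2, -2, 2); repeating for each j gives P = [[0, -1, 2, 0], [-2, 0, 0, 1], [-2, -2, 2, 2], [2, 1, 1, -1]].

[[0, -1, 2, 0], [-2, 0, 0, 1], [-2, -2, 2, 2], [2, 1, 1, -1]]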